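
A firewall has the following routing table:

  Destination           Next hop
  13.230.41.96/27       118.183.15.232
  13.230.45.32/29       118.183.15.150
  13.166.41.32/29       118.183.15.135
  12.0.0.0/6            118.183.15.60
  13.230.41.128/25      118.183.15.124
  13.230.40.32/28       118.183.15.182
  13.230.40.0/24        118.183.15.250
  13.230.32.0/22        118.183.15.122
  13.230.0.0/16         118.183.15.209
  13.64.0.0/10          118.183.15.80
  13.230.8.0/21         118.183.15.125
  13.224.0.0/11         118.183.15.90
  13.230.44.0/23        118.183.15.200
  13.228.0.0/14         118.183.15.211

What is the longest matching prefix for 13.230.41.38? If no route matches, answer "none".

Entries matching 13.230.41.38:
  12.0.0.0/6 (12.0.0.0 - 15.255.255.255)
  13.224.0.0/11 (13.224.0.0 - 13.255.255.255)
  13.228.0.0/14 (13.228.0.0 - 13.231.255.255)
  13.230.0.0/16 (13.230.0.0 - 13.230.255.255)
Most specific is 13.230.0.0/16.

13.230.0.0/16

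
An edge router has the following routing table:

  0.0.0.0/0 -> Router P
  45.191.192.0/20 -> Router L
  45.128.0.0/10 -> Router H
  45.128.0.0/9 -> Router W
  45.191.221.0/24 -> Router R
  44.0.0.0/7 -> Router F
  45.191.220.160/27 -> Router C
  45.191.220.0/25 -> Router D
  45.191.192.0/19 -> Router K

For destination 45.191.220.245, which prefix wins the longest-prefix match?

Entries matching 45.191.220.245:
  0.0.0.0/0 (default, matches everything)
  44.0.0.0/7 (44.0.0.0 - 45.255.255.255)
  45.128.0.0/9 (45.128.0.0 - 45.255.255.255)
  45.128.0.0/10 (45.128.0.0 - 45.191.255.255)
  45.191.192.0/19 (45.191.192.0 - 45.191.223.255)
Most specific is 45.191.192.0/19.

45.191.192.0/19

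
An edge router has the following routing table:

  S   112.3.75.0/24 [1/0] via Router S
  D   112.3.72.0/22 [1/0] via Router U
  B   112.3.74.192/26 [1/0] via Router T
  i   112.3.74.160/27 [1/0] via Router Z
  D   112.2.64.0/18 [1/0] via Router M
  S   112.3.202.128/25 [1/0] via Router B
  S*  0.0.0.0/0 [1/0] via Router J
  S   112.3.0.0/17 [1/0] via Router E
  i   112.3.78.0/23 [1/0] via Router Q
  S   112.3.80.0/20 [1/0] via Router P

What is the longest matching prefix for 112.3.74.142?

112.3.72.0/22

Entries matching 112.3.74.142:
  0.0.0.0/0 (default, matches everything)
  112.3.0.0/17 (112.3.0.0 - 112.3.127.255)
  112.3.72.0/22 (112.3.72.0 - 112.3.75.255)
Most specific is 112.3.72.0/22.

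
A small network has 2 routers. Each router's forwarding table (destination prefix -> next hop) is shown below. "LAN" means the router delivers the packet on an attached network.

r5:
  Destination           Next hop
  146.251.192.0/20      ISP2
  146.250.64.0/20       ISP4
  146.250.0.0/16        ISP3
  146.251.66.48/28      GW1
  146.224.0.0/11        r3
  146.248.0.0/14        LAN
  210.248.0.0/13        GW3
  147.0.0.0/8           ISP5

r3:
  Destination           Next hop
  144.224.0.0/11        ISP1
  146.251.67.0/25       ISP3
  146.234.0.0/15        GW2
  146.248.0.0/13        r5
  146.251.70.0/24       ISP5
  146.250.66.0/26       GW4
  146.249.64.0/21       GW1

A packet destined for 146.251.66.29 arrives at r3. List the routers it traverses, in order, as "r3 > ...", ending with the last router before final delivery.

r3 > r5

At r3: longest match for 146.251.66.29 is 146.248.0.0/13 -> r5
At r5: longest match for 146.251.66.29 is 146.248.0.0/14 -> LAN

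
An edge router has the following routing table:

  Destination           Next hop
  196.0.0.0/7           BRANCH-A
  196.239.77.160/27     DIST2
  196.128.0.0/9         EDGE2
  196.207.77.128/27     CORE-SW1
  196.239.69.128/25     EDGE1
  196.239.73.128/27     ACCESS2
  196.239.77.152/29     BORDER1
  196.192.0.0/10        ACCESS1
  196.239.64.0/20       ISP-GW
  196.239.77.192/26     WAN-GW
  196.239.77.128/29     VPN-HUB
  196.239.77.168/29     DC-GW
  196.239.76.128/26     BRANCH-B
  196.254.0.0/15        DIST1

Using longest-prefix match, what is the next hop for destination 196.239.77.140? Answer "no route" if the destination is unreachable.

Routes whose prefix contains 196.239.77.140:
  196.0.0.0/7 (196.0.0.0 - 197.255.255.255) -> BRANCH-A
  196.128.0.0/9 (196.128.0.0 - 196.255.255.255) -> EDGE2
  196.192.0.0/10 (196.192.0.0 - 196.255.255.255) -> ACCESS1
  196.239.64.0/20 (196.239.64.0 - 196.239.79.255) -> ISP-GW
More-specific entries that do NOT match:
  196.239.77.152/29 (196.239.77.152 - 196.239.77.159) does not contain 196.239.77.140
  196.239.77.128/29 (196.239.77.128 - 196.239.77.135) does not contain 196.239.77.140
  196.239.77.168/29 (196.239.77.168 - 196.239.77.175) does not contain 196.239.77.140
  196.239.77.160/27 (196.239.77.160 - 196.239.77.191) does not contain 196.239.77.140
  196.207.77.128/27 (196.207.77.128 - 196.207.77.159) does not contain 196.239.77.140
  196.239.73.128/27 (196.239.73.128 - 196.239.73.159) does not contain 196.239.77.140
  196.239.77.192/26 (196.239.77.192 - 196.239.77.255) does not contain 196.239.77.140
  196.239.76.128/26 (196.239.76.128 - 196.239.76.191) does not contain 196.239.77.140
  196.239.69.128/25 (196.239.69.128 - 196.239.69.255) does not contain 196.239.77.140
Longest matching prefix is /20 -> next hop ISP-GW.

ISP-GW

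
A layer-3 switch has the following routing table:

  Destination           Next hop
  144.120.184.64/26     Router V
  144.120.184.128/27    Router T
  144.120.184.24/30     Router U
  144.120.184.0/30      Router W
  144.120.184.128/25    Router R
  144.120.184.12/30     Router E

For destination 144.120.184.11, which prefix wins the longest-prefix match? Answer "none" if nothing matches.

none

144.120.184.11 is outside every listed prefix and there is no default route.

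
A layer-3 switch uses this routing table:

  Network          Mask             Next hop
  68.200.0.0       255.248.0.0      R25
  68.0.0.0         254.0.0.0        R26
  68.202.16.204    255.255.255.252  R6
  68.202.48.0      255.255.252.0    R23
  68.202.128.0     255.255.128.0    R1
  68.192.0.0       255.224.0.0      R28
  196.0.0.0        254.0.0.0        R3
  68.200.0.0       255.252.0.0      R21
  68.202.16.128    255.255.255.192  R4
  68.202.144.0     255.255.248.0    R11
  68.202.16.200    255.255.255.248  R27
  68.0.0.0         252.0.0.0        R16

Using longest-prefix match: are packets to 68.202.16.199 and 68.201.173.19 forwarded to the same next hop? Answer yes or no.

yes

68.202.16.199: longest match 68.200.0.0/14 -> R21
68.201.173.19: longest match 68.200.0.0/14 -> R21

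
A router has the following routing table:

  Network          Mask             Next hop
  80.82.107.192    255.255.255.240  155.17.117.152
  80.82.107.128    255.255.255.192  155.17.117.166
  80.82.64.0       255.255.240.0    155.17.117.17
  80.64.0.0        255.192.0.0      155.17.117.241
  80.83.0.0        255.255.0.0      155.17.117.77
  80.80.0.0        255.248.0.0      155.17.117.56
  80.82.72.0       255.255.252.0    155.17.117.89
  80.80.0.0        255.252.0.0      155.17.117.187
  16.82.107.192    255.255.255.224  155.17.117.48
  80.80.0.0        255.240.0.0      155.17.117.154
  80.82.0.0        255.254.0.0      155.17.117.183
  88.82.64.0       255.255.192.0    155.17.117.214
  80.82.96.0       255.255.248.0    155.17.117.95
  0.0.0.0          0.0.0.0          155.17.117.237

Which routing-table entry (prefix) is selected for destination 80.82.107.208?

Entries matching 80.82.107.208:
  0.0.0.0/0 (default, matches everything)
  80.64.0.0/10 (80.64.0.0 - 80.127.255.255)
  80.80.0.0/12 (80.80.0.0 - 80.95.255.255)
  80.80.0.0/13 (80.80.0.0 - 80.87.255.255)
  80.80.0.0/14 (80.80.0.0 - 80.83.255.255)
  80.82.0.0/15 (80.82.0.0 - 80.83.255.255)
Most specific is 80.82.0.0/15.

80.82.0.0/15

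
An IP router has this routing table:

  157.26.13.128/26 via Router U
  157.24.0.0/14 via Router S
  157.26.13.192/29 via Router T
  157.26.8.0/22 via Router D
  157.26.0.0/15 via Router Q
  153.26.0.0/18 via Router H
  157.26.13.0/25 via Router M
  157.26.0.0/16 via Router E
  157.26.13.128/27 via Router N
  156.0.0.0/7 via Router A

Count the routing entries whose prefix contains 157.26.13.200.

Prefixes containing 157.26.13.200:
  156.0.0.0/7 (156.0.0.0 - 157.255.255.255)
  157.24.0.0/14 (157.24.0.0 - 157.27.255.255)
  157.26.0.0/15 (157.26.0.0 - 157.27.255.255)
  157.26.0.0/16 (157.26.0.0 - 157.26.255.255)
Total matching entries: 4.

4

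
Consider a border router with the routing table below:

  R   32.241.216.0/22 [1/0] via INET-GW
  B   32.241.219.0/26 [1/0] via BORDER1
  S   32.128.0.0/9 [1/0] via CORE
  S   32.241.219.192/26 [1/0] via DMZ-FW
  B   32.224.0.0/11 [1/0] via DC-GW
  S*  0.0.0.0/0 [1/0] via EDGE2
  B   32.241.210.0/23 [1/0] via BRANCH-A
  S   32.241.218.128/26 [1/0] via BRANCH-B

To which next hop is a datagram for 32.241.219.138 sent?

INET-GW

Routes whose prefix contains 32.241.219.138:
  0.0.0.0/0 (default, matches everything) -> EDGE2
  32.128.0.0/9 (32.128.0.0 - 32.255.255.255) -> CORE
  32.224.0.0/11 (32.224.0.0 - 32.255.255.255) -> DC-GW
  32.241.216.0/22 (32.241.216.0 - 32.241.219.255) -> INET-GW
More-specific entries that do NOT match:
  32.241.219.0/26 (32.241.219.0 - 32.241.219.63) does not contain 32.241.219.138
  32.241.219.192/26 (32.241.219.192 - 32.241.219.255) does not contain 32.241.219.138
  32.241.218.128/26 (32.241.218.128 - 32.241.218.191) does not contain 32.241.219.138
  32.241.210.0/23 (32.241.210.0 - 32.241.211.255) does not contain 32.241.219.138
Longest matching prefix is /22 -> next hop INET-GW.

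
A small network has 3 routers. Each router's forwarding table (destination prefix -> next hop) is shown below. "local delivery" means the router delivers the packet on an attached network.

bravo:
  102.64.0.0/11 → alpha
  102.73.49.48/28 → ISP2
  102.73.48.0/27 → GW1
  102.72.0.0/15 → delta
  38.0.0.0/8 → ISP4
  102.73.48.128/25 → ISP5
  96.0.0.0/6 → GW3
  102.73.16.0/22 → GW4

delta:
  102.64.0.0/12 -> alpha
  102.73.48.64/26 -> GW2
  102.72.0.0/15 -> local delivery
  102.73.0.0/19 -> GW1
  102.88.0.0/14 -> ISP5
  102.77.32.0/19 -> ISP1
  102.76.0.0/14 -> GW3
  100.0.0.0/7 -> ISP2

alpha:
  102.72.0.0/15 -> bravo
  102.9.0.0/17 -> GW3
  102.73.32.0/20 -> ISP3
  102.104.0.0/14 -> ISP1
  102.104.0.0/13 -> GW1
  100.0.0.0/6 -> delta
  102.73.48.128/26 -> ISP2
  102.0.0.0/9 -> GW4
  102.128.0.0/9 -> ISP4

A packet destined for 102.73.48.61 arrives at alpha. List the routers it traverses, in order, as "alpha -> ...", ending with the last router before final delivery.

alpha -> bravo -> delta

At alpha: longest match for 102.73.48.61 is 102.72.0.0/15 -> bravo
At bravo: longest match for 102.73.48.61 is 102.72.0.0/15 -> delta
At delta: longest match for 102.73.48.61 is 102.72.0.0/15 -> local delivery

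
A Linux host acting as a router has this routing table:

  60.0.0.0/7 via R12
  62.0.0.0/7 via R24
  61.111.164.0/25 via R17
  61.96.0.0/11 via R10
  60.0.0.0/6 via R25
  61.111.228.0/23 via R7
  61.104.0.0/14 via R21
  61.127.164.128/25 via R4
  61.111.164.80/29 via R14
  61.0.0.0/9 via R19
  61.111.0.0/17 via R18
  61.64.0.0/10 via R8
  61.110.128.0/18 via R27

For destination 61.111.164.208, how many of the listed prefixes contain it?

5

Prefixes containing 61.111.164.208:
  60.0.0.0/6 (60.0.0.0 - 63.255.255.255)
  60.0.0.0/7 (60.0.0.0 - 61.255.255.255)
  61.0.0.0/9 (61.0.0.0 - 61.127.255.255)
  61.64.0.0/10 (61.64.0.0 - 61.127.255.255)
  61.96.0.0/11 (61.96.0.0 - 61.127.255.255)
Total matching entries: 5.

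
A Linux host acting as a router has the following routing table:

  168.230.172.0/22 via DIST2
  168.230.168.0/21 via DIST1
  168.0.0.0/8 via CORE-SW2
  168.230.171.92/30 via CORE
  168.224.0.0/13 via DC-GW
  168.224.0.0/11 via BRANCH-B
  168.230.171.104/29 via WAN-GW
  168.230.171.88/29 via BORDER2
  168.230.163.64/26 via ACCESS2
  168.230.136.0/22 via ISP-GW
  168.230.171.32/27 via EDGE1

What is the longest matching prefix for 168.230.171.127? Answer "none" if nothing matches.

Entries matching 168.230.171.127:
  168.0.0.0/8 (168.0.0.0 - 168.255.255.255)
  168.224.0.0/11 (168.224.0.0 - 168.255.255.255)
  168.224.0.0/13 (168.224.0.0 - 168.231.255.255)
  168.230.168.0/21 (168.230.168.0 - 168.230.175.255)
Most specific is 168.230.168.0/21.

168.230.168.0/21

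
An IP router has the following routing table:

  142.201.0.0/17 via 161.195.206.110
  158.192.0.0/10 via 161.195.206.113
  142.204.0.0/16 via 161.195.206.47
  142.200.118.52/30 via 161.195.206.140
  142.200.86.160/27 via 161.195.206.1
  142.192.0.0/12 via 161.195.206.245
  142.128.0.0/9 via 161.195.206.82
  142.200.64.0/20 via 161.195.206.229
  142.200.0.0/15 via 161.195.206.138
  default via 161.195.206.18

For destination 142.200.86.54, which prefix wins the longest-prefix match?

142.200.0.0/15

Entries matching 142.200.86.54:
  0.0.0.0/0 (default, matches everything)
  142.128.0.0/9 (142.128.0.0 - 142.255.255.255)
  142.192.0.0/12 (142.192.0.0 - 142.207.255.255)
  142.200.0.0/15 (142.200.0.0 - 142.201.255.255)
Most specific is 142.200.0.0/15.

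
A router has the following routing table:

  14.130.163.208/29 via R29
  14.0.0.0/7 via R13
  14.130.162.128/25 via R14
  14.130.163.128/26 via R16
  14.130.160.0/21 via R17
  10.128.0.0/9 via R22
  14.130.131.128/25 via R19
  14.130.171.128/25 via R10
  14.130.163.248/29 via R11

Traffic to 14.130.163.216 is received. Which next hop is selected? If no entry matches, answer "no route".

R17

Routes whose prefix contains 14.130.163.216:
  14.0.0.0/7 (14.0.0.0 - 15.255.255.255) -> R13
  14.130.160.0/21 (14.130.160.0 - 14.130.167.255) -> R17
More-specific entries that do NOT match:
  14.130.163.208/29 (14.130.163.208 - 14.130.163.215) does not contain 14.130.163.216
  14.130.163.248/29 (14.130.163.248 - 14.130.163.255) does not contain 14.130.163.216
  14.130.163.128/26 (14.130.163.128 - 14.130.163.191) does not contain 14.130.163.216
  14.130.162.128/25 (14.130.162.128 - 14.130.162.255) does not contain 14.130.163.216
  14.130.131.128/25 (14.130.131.128 - 14.130.131.255) does not contain 14.130.163.216
  14.130.171.128/25 (14.130.171.128 - 14.130.171.255) does not contain 14.130.163.216
Longest matching prefix is /21 -> next hop R17.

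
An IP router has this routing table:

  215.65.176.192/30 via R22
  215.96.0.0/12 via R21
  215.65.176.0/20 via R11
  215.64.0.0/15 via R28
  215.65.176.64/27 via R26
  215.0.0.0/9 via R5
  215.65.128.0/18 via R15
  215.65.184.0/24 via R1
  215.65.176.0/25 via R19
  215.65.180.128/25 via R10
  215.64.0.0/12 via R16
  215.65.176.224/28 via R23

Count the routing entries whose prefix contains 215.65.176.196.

Prefixes containing 215.65.176.196:
  215.0.0.0/9 (215.0.0.0 - 215.127.255.255)
  215.64.0.0/12 (215.64.0.0 - 215.79.255.255)
  215.64.0.0/15 (215.64.0.0 - 215.65.255.255)
  215.65.128.0/18 (215.65.128.0 - 215.65.191.255)
  215.65.176.0/20 (215.65.176.0 - 215.65.191.255)
Total matching entries: 5.

5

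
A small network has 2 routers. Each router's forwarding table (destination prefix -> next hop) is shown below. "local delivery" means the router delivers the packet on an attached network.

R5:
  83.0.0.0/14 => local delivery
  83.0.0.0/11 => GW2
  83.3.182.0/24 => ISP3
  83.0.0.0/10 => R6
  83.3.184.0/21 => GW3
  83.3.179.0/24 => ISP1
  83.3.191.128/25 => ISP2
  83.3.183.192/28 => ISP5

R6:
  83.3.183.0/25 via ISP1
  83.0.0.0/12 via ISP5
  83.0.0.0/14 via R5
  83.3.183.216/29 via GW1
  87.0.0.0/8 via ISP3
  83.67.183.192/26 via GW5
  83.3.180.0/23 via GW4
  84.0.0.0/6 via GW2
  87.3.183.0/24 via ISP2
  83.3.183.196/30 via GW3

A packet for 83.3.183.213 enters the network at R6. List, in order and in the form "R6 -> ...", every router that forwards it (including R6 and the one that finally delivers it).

At R6: longest match for 83.3.183.213 is 83.0.0.0/14 -> R5
At R5: longest match for 83.3.183.213 is 83.0.0.0/14 -> local delivery

R6 -> R5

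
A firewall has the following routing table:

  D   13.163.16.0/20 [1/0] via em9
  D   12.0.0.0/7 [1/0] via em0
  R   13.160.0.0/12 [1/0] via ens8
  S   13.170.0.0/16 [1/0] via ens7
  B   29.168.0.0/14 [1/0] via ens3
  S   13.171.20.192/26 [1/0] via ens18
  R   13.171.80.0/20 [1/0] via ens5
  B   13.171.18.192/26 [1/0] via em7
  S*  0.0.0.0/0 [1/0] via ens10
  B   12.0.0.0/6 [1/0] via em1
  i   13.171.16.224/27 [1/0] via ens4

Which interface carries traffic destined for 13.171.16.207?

ens8

Routes whose prefix contains 13.171.16.207:
  0.0.0.0/0 (default, matches everything) -> ens10
  12.0.0.0/6 (12.0.0.0 - 15.255.255.255) -> em1
  12.0.0.0/7 (12.0.0.0 - 13.255.255.255) -> em0
  13.160.0.0/12 (13.160.0.0 - 13.175.255.255) -> ens8
More-specific entries that do NOT match:
  13.171.16.224/27 (13.171.16.224 - 13.171.16.255) does not contain 13.171.16.207
  13.171.20.192/26 (13.171.20.192 - 13.171.20.255) does not contain 13.171.16.207
  13.171.18.192/26 (13.171.18.192 - 13.171.18.255) does not contain 13.171.16.207
  13.163.16.0/20 (13.163.16.0 - 13.163.31.255) does not contain 13.171.16.207
  13.171.80.0/20 (13.171.80.0 - 13.171.95.255) does not contain 13.171.16.207
  13.170.0.0/16 (13.170.0.0 - 13.170.255.255) does not contain 13.171.16.207
  29.168.0.0/14 (29.168.0.0 - 29.171.255.255) does not contain 13.171.16.207
Longest matching prefix is /12 -> interface ens8.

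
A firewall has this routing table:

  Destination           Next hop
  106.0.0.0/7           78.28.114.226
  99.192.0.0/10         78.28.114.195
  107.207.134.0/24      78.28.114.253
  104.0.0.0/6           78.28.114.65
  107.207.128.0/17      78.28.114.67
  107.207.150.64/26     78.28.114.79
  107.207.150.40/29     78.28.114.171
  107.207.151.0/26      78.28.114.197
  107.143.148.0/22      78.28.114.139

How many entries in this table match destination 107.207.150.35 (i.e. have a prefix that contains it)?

3

Prefixes containing 107.207.150.35:
  104.0.0.0/6 (104.0.0.0 - 107.255.255.255)
  106.0.0.0/7 (106.0.0.0 - 107.255.255.255)
  107.207.128.0/17 (107.207.128.0 - 107.207.255.255)
Total matching entries: 3.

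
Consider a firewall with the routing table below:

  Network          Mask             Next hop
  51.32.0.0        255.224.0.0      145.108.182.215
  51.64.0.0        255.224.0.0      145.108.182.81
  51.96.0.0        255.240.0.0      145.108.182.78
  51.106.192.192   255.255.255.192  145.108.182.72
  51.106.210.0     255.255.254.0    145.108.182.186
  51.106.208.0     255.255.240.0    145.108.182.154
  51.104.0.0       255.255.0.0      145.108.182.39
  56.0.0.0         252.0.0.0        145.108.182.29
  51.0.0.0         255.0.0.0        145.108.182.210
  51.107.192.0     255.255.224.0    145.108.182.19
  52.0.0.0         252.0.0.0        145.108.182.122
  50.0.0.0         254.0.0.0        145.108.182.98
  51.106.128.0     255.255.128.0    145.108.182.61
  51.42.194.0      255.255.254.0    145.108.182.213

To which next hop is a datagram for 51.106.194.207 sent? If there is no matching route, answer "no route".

Routes whose prefix contains 51.106.194.207:
  50.0.0.0/7 (50.0.0.0 - 51.255.255.255) -> 145.108.182.98
  51.0.0.0/8 (51.0.0.0 - 51.255.255.255) -> 145.108.182.210
  51.96.0.0/12 (51.96.0.0 - 51.111.255.255) -> 145.108.182.78
  51.106.128.0/17 (51.106.128.0 - 51.106.255.255) -> 145.108.182.61
More-specific entries that do NOT match:
  51.106.192.192/26 (51.106.192.192 - 51.106.192.255) does not contain 51.106.194.207
  51.106.210.0/23 (51.106.210.0 - 51.106.211.255) does not contain 51.106.194.207
  51.42.194.0/23 (51.42.194.0 - 51.42.195.255) does not contain 51.106.194.207
  51.106.208.0/20 (51.106.208.0 - 51.106.223.255) does not contain 51.106.194.207
  51.107.192.0/19 (51.107.192.0 - 51.107.223.255) does not contain 51.106.194.207
Longest matching prefix is /17 -> next hop 145.108.182.61.

145.108.182.61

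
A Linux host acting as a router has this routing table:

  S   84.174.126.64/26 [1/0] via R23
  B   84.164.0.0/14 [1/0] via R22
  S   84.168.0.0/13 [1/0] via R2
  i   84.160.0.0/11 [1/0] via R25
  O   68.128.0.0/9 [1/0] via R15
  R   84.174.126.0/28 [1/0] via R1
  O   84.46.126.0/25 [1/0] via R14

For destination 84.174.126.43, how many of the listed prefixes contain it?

Prefixes containing 84.174.126.43:
  84.160.0.0/11 (84.160.0.0 - 84.191.255.255)
  84.168.0.0/13 (84.168.0.0 - 84.175.255.255)
Total matching entries: 2.

2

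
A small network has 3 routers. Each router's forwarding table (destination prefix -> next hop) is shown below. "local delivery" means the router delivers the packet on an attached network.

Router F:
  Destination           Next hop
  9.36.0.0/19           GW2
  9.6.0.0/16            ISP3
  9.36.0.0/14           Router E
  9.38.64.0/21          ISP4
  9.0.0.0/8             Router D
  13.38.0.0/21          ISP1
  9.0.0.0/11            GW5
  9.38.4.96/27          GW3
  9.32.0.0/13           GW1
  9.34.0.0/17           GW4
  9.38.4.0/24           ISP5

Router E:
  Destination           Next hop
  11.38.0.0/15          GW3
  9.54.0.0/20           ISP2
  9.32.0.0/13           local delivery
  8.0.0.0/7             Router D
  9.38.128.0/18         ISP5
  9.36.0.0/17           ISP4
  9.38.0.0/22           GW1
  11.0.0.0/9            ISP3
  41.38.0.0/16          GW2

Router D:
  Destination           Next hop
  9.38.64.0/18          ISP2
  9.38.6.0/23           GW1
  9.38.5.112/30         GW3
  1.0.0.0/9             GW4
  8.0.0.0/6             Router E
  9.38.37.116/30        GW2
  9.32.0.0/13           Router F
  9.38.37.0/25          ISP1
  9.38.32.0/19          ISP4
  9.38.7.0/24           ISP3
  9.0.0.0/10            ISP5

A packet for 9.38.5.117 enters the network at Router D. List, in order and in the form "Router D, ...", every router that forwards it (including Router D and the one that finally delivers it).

Router D, Router F, Router E

At Router D: longest match for 9.38.5.117 is 9.32.0.0/13 -> Router F
At Router F: longest match for 9.38.5.117 is 9.36.0.0/14 -> Router E
At Router E: longest match for 9.38.5.117 is 9.32.0.0/13 -> local delivery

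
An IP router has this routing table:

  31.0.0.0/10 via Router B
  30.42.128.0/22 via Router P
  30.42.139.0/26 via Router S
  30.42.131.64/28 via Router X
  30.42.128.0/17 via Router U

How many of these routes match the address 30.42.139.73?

1

Prefixes containing 30.42.139.73:
  30.42.128.0/17 (30.42.128.0 - 30.42.255.255)
Total matching entries: 1.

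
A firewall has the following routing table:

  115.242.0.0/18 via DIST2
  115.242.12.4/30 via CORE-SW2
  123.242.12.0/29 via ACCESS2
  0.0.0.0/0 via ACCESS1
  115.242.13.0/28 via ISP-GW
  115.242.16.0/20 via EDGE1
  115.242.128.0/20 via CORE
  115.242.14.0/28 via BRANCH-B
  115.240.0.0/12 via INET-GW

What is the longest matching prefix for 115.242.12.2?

115.242.0.0/18

Entries matching 115.242.12.2:
  0.0.0.0/0 (default, matches everything)
  115.240.0.0/12 (115.240.0.0 - 115.255.255.255)
  115.242.0.0/18 (115.242.0.0 - 115.242.63.255)
Most specific is 115.242.0.0/18.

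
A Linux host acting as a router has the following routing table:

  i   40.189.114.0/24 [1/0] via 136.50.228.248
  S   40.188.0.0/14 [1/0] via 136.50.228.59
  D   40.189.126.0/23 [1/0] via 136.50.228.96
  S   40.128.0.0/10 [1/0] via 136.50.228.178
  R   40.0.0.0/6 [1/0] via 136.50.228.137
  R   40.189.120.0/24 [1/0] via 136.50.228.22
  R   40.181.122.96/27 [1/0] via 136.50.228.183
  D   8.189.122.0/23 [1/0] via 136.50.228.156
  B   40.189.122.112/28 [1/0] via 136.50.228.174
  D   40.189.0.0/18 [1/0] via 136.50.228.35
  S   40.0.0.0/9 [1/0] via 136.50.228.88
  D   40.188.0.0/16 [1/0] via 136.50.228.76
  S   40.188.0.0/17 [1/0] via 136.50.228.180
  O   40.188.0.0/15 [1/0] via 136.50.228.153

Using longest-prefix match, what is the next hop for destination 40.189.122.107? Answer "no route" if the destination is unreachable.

136.50.228.153

Routes whose prefix contains 40.189.122.107:
  40.0.0.0/6 (40.0.0.0 - 43.255.255.255) -> 136.50.228.137
  40.128.0.0/10 (40.128.0.0 - 40.191.255.255) -> 136.50.228.178
  40.188.0.0/14 (40.188.0.0 - 40.191.255.255) -> 136.50.228.59
  40.188.0.0/15 (40.188.0.0 - 40.189.255.255) -> 136.50.228.153
More-specific entries that do NOT match:
  40.189.122.112/28 (40.189.122.112 - 40.189.122.127) does not contain 40.189.122.107
  40.181.122.96/27 (40.181.122.96 - 40.181.122.127) does not contain 40.189.122.107
  40.189.114.0/24 (40.189.114.0 - 40.189.114.255) does not contain 40.189.122.107
  40.189.120.0/24 (40.189.120.0 - 40.189.120.255) does not contain 40.189.122.107
  40.189.126.0/23 (40.189.126.0 - 40.189.127.255) does not contain 40.189.122.107
  8.189.122.0/23 (8.189.122.0 - 8.189.123.255) does not contain 40.189.122.107
  40.189.0.0/18 (40.189.0.0 - 40.189.63.255) does not contain 40.189.122.107
  40.188.0.0/17 (40.188.0.0 - 40.188.127.255) does not contain 40.189.122.107
  40.188.0.0/16 (40.188.0.0 - 40.188.255.255) does not contain 40.189.122.107
Longest matching prefix is /15 -> next hop 136.50.228.153.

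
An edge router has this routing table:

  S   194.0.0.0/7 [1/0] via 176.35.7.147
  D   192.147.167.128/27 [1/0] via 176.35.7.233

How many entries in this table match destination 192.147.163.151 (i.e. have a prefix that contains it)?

No listed prefix contains 192.147.163.151.
Total matching entries: 0.

0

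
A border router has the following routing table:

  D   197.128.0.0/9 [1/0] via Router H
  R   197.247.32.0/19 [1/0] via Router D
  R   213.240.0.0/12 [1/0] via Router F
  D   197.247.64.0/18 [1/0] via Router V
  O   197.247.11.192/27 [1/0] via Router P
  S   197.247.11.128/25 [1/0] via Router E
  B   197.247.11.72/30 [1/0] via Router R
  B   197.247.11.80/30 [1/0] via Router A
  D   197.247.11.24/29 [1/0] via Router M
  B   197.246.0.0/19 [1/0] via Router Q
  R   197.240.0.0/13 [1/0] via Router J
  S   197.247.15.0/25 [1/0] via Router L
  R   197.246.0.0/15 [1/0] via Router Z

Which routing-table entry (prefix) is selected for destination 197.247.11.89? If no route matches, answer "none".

197.246.0.0/15

Entries matching 197.247.11.89:
  197.128.0.0/9 (197.128.0.0 - 197.255.255.255)
  197.240.0.0/13 (197.240.0.0 - 197.247.255.255)
  197.246.0.0/15 (197.246.0.0 - 197.247.255.255)
Most specific is 197.246.0.0/15.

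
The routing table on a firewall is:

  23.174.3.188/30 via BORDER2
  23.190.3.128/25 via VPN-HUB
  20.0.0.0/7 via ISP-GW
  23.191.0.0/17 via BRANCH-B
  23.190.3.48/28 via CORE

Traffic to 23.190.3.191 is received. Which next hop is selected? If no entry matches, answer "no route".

Routes whose prefix contains 23.190.3.191:
  23.190.3.128/25 (23.190.3.128 - 23.190.3.255) -> VPN-HUB
More-specific entries that do NOT match:
  23.174.3.188/30 (23.174.3.188 - 23.174.3.191) does not contain 23.190.3.191
  23.190.3.48/28 (23.190.3.48 - 23.190.3.63) does not contain 23.190.3.191
Longest matching prefix is /25 -> next hop VPN-HUB.

VPN-HUB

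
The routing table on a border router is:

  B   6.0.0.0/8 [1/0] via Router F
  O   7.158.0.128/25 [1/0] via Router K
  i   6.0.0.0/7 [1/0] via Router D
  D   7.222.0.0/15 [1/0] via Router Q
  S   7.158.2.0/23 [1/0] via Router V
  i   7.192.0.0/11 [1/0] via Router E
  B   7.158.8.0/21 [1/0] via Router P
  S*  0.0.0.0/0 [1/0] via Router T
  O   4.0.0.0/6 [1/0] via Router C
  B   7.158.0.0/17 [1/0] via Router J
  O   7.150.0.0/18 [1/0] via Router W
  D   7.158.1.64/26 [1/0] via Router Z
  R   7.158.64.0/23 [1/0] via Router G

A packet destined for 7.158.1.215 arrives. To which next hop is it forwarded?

Router J

Routes whose prefix contains 7.158.1.215:
  0.0.0.0/0 (default, matches everything) -> Router T
  4.0.0.0/6 (4.0.0.0 - 7.255.255.255) -> Router C
  6.0.0.0/7 (6.0.0.0 - 7.255.255.255) -> Router D
  7.158.0.0/17 (7.158.0.0 - 7.158.127.255) -> Router J
More-specific entries that do NOT match:
  7.158.1.64/26 (7.158.1.64 - 7.158.1.127) does not contain 7.158.1.215
  7.158.0.128/25 (7.158.0.128 - 7.158.0.255) does not contain 7.158.1.215
  7.158.2.0/23 (7.158.2.0 - 7.158.3.255) does not contain 7.158.1.215
  7.158.64.0/23 (7.158.64.0 - 7.158.65.255) does not contain 7.158.1.215
  7.158.8.0/21 (7.158.8.0 - 7.158.15.255) does not contain 7.158.1.215
  7.150.0.0/18 (7.150.0.0 - 7.150.63.255) does not contain 7.158.1.215
Longest matching prefix is /17 -> next hop Router J.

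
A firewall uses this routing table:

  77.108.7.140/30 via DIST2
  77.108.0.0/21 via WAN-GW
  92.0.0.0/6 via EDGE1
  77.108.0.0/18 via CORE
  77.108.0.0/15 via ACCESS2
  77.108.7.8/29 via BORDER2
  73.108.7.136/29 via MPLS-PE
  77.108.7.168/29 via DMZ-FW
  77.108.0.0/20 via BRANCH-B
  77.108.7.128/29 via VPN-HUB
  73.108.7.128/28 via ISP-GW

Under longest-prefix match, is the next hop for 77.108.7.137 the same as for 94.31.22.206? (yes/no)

77.108.7.137: longest match 77.108.0.0/21 -> WAN-GW
94.31.22.206: longest match 92.0.0.0/6 -> EDGE1

no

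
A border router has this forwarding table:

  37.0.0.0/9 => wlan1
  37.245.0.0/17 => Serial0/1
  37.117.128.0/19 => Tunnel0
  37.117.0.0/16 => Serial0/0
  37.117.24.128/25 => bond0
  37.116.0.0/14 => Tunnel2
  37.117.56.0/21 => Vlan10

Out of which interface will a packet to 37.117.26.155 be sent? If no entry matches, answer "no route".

Serial0/0

Routes whose prefix contains 37.117.26.155:
  37.0.0.0/9 (37.0.0.0 - 37.127.255.255) -> wlan1
  37.116.0.0/14 (37.116.0.0 - 37.119.255.255) -> Tunnel2
  37.117.0.0/16 (37.117.0.0 - 37.117.255.255) -> Serial0/0
More-specific entries that do NOT match:
  37.117.24.128/25 (37.117.24.128 - 37.117.24.255) does not contain 37.117.26.155
  37.117.56.0/21 (37.117.56.0 - 37.117.63.255) does not contain 37.117.26.155
  37.117.128.0/19 (37.117.128.0 - 37.117.159.255) does not contain 37.117.26.155
  37.245.0.0/17 (37.245.0.0 - 37.245.127.255) does not contain 37.117.26.155
Longest matching prefix is /16 -> interface Serial0/0.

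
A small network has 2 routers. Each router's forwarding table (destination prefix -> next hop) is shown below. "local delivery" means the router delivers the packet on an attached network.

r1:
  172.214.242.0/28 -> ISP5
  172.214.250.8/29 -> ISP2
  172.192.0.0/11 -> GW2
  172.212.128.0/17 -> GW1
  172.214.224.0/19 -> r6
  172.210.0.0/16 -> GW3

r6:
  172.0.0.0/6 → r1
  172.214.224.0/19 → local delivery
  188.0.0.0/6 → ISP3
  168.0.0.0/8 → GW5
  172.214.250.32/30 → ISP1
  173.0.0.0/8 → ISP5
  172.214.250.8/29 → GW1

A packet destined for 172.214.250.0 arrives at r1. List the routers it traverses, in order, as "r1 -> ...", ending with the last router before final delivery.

At r1: longest match for 172.214.250.0 is 172.214.224.0/19 -> r6
At r6: longest match for 172.214.250.0 is 172.214.224.0/19 -> local delivery

r1 -> r6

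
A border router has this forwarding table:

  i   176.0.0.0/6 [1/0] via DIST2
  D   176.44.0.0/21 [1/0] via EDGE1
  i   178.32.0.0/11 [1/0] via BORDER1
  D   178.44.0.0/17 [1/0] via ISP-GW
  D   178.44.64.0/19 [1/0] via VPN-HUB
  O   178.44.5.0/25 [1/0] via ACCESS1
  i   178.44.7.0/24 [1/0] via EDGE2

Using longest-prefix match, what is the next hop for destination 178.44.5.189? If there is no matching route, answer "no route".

Routes whose prefix contains 178.44.5.189:
  176.0.0.0/6 (176.0.0.0 - 179.255.255.255) -> DIST2
  178.32.0.0/11 (178.32.0.0 - 178.63.255.255) -> BORDER1
  178.44.0.0/17 (178.44.0.0 - 178.44.127.255) -> ISP-GW
More-specific entries that do NOT match:
  178.44.5.0/25 (178.44.5.0 - 178.44.5.127) does not contain 178.44.5.189
  178.44.7.0/24 (178.44.7.0 - 178.44.7.255) does not contain 178.44.5.189
  176.44.0.0/21 (176.44.0.0 - 176.44.7.255) does not contain 178.44.5.189
  178.44.64.0/19 (178.44.64.0 - 178.44.95.255) does not contain 178.44.5.189
Longest matching prefix is /17 -> next hop ISP-GW.

ISP-GW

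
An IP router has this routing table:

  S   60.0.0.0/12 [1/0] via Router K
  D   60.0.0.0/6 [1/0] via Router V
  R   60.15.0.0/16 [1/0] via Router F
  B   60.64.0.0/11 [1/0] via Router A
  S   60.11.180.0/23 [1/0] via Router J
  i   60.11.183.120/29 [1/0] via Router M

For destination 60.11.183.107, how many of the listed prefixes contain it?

Prefixes containing 60.11.183.107:
  60.0.0.0/6 (60.0.0.0 - 63.255.255.255)
  60.0.0.0/12 (60.0.0.0 - 60.15.255.255)
Total matching entries: 2.

2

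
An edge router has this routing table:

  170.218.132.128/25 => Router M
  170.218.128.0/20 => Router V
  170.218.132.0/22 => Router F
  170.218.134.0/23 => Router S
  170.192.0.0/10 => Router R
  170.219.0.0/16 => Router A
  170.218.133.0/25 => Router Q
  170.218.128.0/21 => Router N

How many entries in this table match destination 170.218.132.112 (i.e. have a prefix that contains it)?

Prefixes containing 170.218.132.112:
  170.192.0.0/10 (170.192.0.0 - 170.255.255.255)
  170.218.128.0/20 (170.218.128.0 - 170.218.143.255)
  170.218.128.0/21 (170.218.128.0 - 170.218.135.255)
  170.218.132.0/22 (170.218.132.0 - 170.218.135.255)
Total matching entries: 4.

4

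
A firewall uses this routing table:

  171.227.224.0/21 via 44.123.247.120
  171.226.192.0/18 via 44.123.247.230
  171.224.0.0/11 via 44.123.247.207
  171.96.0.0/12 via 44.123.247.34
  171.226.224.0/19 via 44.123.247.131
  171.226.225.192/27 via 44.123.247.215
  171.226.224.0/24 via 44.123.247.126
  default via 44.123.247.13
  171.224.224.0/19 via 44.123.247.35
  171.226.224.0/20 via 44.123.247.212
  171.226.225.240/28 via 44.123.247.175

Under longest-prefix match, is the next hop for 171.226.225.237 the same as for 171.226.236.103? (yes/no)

yes

171.226.225.237: longest match 171.226.224.0/20 -> 44.123.247.212
171.226.236.103: longest match 171.226.224.0/20 -> 44.123.247.212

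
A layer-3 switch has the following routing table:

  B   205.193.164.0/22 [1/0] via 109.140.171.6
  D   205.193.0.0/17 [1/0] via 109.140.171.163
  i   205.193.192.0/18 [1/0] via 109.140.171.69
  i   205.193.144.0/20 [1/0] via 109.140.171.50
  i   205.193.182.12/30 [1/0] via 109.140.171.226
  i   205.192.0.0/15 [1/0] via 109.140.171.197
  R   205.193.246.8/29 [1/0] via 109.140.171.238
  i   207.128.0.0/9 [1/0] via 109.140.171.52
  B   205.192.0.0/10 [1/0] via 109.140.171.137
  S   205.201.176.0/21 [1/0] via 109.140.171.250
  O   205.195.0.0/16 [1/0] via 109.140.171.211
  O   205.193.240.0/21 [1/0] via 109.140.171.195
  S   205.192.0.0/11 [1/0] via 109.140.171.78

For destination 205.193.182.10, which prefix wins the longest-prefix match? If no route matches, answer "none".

Entries matching 205.193.182.10:
  205.192.0.0/10 (205.192.0.0 - 205.255.255.255)
  205.192.0.0/11 (205.192.0.0 - 205.223.255.255)
  205.192.0.0/15 (205.192.0.0 - 205.193.255.255)
Most specific is 205.192.0.0/15.

205.192.0.0/15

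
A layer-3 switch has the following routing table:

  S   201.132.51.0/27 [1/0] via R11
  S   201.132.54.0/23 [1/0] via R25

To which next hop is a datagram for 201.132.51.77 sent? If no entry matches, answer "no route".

no route

No entry's prefix contains 201.132.51.77; there is no default route.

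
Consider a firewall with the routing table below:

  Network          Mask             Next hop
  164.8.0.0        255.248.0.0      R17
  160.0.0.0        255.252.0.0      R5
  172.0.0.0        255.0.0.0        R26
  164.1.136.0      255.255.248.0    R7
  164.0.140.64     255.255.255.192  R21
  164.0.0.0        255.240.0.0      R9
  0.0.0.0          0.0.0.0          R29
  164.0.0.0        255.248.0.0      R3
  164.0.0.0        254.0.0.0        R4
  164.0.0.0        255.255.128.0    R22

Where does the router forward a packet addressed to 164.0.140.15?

Routes whose prefix contains 164.0.140.15:
  0.0.0.0/0 (default, matches everything) -> R29
  164.0.0.0/7 (164.0.0.0 - 165.255.255.255) -> R4
  164.0.0.0/12 (164.0.0.0 - 164.15.255.255) -> R9
  164.0.0.0/13 (164.0.0.0 - 164.7.255.255) -> R3
More-specific entries that do NOT match:
  164.0.140.64/26 (164.0.140.64 - 164.0.140.127) does not contain 164.0.140.15
  164.1.136.0/21 (164.1.136.0 - 164.1.143.255) does not contain 164.0.140.15
  164.0.0.0/17 (164.0.0.0 - 164.0.127.255) does not contain 164.0.140.15
  160.0.0.0/14 (160.0.0.0 - 160.3.255.255) does not contain 164.0.140.15
Longest matching prefix is /13 -> next hop R3.

R3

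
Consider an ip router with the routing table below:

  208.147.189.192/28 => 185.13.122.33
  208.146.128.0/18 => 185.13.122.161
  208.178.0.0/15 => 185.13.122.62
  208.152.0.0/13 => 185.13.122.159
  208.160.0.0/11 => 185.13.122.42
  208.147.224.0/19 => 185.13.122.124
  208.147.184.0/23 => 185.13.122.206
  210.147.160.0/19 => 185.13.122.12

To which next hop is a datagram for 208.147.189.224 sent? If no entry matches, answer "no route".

no route

No entry's prefix contains 208.147.189.224; there is no default route.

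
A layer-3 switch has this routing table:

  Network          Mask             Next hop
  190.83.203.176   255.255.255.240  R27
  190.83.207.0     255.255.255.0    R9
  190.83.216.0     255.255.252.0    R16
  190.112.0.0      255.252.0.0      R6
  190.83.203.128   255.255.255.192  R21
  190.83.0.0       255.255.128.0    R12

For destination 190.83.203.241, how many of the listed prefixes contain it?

0

No listed prefix contains 190.83.203.241.
Total matching entries: 0.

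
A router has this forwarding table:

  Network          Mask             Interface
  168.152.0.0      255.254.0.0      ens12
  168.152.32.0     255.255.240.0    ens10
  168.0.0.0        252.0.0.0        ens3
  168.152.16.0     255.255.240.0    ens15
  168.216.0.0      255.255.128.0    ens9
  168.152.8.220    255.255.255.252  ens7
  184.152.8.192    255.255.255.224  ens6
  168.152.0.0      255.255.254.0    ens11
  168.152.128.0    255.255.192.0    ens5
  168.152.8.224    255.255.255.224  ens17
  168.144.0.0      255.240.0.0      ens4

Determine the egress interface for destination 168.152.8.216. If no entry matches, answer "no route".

Routes whose prefix contains 168.152.8.216:
  168.0.0.0/6 (168.0.0.0 - 171.255.255.255) -> ens3
  168.144.0.0/12 (168.144.0.0 - 168.159.255.255) -> ens4
  168.152.0.0/15 (168.152.0.0 - 168.153.255.255) -> ens12
More-specific entries that do NOT match:
  168.152.8.220/30 (168.152.8.220 - 168.152.8.223) does not contain 168.152.8.216
  184.152.8.192/27 (184.152.8.192 - 184.152.8.223) does not contain 168.152.8.216
  168.152.8.224/27 (168.152.8.224 - 168.152.8.255) does not contain 168.152.8.216
  168.152.0.0/23 (168.152.0.0 - 168.152.1.255) does not contain 168.152.8.216
  168.152.32.0/20 (168.152.32.0 - 168.152.47.255) does not contain 168.152.8.216
  168.152.16.0/20 (168.152.16.0 - 168.152.31.255) does not contain 168.152.8.216
  168.152.128.0/18 (168.152.128.0 - 168.152.191.255) does not contain 168.152.8.216
  168.216.0.0/17 (168.216.0.0 - 168.216.127.255) does not contain 168.152.8.216
Longest matching prefix is /15 -> interface ens12.

ens12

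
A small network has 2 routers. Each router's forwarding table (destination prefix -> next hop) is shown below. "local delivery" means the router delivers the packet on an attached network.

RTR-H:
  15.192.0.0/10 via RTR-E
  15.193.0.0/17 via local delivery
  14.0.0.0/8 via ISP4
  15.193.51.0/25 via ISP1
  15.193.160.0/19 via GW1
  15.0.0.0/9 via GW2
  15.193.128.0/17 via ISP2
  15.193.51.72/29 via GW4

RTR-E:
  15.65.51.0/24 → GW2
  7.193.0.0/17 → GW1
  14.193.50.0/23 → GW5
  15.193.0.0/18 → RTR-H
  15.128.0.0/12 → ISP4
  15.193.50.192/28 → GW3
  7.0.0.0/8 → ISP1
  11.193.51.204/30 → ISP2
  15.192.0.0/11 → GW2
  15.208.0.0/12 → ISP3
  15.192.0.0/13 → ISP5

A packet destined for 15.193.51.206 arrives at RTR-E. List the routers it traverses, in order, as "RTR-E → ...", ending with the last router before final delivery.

At RTR-E: longest match for 15.193.51.206 is 15.193.0.0/18 -> RTR-H
At RTR-H: longest match for 15.193.51.206 is 15.193.0.0/17 -> local delivery

RTR-E → RTR-H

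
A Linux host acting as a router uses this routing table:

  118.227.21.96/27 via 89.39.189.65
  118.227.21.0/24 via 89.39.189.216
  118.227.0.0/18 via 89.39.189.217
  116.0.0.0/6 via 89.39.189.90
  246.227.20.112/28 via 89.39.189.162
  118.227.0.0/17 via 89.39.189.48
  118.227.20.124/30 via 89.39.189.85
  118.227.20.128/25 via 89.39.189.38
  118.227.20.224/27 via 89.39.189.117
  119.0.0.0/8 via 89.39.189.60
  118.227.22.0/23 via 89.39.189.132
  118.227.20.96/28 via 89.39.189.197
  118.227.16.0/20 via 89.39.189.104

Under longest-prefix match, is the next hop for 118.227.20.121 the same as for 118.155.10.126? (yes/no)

118.227.20.121: longest match 118.227.16.0/20 -> 89.39.189.104
118.155.10.126: longest match 116.0.0.0/6 -> 89.39.189.90

no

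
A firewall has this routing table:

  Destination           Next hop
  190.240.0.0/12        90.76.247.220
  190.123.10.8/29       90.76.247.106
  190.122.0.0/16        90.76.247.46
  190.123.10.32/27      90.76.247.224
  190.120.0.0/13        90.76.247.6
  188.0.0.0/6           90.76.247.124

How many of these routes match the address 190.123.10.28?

Prefixes containing 190.123.10.28:
  188.0.0.0/6 (188.0.0.0 - 191.255.255.255)
  190.120.0.0/13 (190.120.0.0 - 190.127.255.255)
Total matching entries: 2.

2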